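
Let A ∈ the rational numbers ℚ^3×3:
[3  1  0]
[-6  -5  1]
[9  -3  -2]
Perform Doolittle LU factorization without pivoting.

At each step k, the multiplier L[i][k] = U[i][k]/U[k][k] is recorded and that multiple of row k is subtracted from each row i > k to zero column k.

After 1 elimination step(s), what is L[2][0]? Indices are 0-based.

[col 0] pivot 3
  R1 -= -2*R0 → (0, -3, 1)  (L[1][0] := -2)
  R2 -= 3*R0 → (0, -6, -2)  (L[2][0] := 3)

L[2][0] = 3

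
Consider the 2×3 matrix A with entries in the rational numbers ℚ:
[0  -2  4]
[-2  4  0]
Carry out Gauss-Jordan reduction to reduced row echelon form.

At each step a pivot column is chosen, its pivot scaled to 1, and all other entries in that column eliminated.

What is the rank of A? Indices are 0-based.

step 1: exchange rows 0,1
step 1: normalize row 0 (÷-2) = (1, -2, 0)
step 2: normalize row 1 (÷-2) = (0, 1, -2)
  row 0: subtract -2×row1 = (1, 0, -4)

rank = 2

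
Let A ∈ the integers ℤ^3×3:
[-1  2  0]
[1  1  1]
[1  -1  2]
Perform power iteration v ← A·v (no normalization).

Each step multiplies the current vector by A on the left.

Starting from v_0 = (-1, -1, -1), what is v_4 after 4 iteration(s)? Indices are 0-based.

v_0 = (-1, -1, -1).
v_1 = A·v_0 = (-1, -3, -2).
v_2 = A·v_1 = (-5, -6, -2).
v_3 = A·v_2 = (-7, -13, -3).
v_4 = A·v_3 = (-19, -23, 0).

v_4 = (-19, -23, 0)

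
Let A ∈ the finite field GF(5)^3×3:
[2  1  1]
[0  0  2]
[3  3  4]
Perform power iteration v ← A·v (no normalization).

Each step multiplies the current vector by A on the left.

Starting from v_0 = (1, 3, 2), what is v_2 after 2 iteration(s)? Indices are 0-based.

v_2 = (3, 0, 3)

v_0 = (1, 3, 2).
v_1 = A·v_0 = (2, 4, 0).
v_2 = A·v_1 = (3, 0, 3).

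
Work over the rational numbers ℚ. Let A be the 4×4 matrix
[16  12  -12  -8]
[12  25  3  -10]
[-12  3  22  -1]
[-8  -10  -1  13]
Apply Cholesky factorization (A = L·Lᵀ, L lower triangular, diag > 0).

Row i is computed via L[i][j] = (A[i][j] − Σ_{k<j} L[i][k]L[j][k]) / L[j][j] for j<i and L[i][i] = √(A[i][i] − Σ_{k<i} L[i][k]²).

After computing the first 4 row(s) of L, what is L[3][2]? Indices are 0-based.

L[3][2] = -2

Step 1: L[0][0] = √(16) = 4.
  L[1][0] = (12) / L[0][0] = 3.
Step 2: L[1][1] = √(16) = 4.
  L[2][0] = (-12) / L[0][0] = -3.
  L[2][1] = (12) / L[1][1] = 3.
Step 3: L[2][2] = √(4) = 2.
  L[3][0] = (-8) / L[0][0] = -2.
  L[3][1] = (-4) / L[1][1] = -1.
  L[3][2] = (-4) / L[2][2] = -2.
Step 4: L[3][3] = √(4) = 2.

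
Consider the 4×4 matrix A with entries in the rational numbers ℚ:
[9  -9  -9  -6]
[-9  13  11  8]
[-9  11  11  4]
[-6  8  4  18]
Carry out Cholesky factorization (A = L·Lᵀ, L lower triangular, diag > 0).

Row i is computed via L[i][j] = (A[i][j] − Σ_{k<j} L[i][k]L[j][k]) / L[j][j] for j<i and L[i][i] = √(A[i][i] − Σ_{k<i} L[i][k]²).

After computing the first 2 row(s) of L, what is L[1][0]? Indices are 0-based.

Step 1: L[0][0] = √(9) = 3.
  L[1][0] = (-9) / L[0][0] = -3.
Step 2: L[1][1] = √(4) = 2.

L[1][0] = -3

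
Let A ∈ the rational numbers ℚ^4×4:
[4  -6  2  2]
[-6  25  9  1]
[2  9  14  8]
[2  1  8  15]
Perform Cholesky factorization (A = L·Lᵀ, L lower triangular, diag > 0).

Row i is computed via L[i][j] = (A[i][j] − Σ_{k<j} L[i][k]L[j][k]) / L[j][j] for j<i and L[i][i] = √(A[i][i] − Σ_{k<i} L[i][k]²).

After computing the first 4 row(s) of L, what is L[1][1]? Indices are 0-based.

Step 1: L[0][0] = √(4) = 2.
  L[1][0] = (-6) / L[0][0] = -3.
Step 2: L[1][1] = √(16) = 4.
  L[2][0] = (2) / L[0][0] = 1.
  L[2][1] = (12) / L[1][1] = 3.
Step 3: L[2][2] = √(4) = 2.
  L[3][0] = (2) / L[0][0] = 1.
  L[3][1] = (4) / L[1][1] = 1.
  L[3][2] = (4) / L[2][2] = 2.
Step 4: L[3][3] = √(9) = 3.

L[1][1] = 4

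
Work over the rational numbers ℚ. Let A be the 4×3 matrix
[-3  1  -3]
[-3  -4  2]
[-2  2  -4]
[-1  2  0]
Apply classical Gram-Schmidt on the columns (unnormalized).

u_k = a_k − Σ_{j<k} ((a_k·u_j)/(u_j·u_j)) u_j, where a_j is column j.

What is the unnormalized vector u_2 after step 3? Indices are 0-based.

u_2 = (-116/283, 124/283, -330/283, 636/283)

Step 1: u_0 = a_0 = (-3, -3, -2, -1).
Step 2: u_1 = a_1 − (3/23)·u_0 = (32/23, -83/23, 52/23, 49/23).
Step 3: u_2 = a_2 − (11/23)·u_0 − (-235/283)·u_1 = (-116/283, 124/283, -330/283, 636/283).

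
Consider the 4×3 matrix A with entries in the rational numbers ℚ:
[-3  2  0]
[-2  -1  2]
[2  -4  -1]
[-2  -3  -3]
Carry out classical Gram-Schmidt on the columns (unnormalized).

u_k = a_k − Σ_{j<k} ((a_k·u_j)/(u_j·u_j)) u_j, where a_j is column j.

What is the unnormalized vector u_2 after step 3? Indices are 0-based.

u_2 = (-4/9, 47/18, 1/3, -29/18)

Step 1: u_0 = a_0 = (-3, -2, 2, -2).
Step 2: u_1 = a_1 − (-2/7)·u_0 = (8/7, -11/7, -24/7, -25/7).
Step 3: u_2 = a_2 − (0)·u_0 − (7/18)·u_1 = (-4/9, 47/18, 1/3, -29/18).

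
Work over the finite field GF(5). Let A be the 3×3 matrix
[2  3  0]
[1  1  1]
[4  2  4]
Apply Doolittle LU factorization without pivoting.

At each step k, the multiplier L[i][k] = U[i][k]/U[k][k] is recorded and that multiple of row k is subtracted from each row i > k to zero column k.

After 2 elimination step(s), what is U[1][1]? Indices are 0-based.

[col 0] pivot 2
  R1 -= 3*R0 → (0, 2, 1)  (L[1][0] := 3)
  R2 -= 2*R0 → (0, 1, 4)  (L[2][0] := 2)
[col 1] pivot 2
  R2 -= 3*R1 → (0, 0, 1)  (L[2][1] := 3)

U[1][1] = 2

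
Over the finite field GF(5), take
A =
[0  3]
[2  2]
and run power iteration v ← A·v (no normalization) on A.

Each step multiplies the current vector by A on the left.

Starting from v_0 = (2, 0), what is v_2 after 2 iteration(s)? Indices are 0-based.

v_2 = (2, 3)

v_0 = (2, 0).
v_1 = A·v_0 = (0, 4).
v_2 = A·v_1 = (2, 3).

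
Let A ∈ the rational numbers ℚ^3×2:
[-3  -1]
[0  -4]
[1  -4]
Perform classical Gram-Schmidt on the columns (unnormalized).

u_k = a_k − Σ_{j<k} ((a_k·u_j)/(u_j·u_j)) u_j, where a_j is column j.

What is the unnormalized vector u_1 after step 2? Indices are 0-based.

Step 1: u_0 = a_0 = (-3, 0, 1).
Step 2: u_1 = a_1 − (-1/10)·u_0 = (-13/10, -4, -39/10).

u_1 = (-13/10, -4, -39/10)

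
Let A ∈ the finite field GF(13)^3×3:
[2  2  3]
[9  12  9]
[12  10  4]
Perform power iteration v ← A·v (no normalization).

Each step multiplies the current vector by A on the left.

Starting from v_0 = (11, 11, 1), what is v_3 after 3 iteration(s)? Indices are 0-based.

v_0 = (11, 11, 1).
v_1 = A·v_0 = (8, 6, 12).
v_2 = A·v_1 = (12, 5, 9).
v_3 = A·v_2 = (9, 2, 9).

v_3 = (9, 2, 9)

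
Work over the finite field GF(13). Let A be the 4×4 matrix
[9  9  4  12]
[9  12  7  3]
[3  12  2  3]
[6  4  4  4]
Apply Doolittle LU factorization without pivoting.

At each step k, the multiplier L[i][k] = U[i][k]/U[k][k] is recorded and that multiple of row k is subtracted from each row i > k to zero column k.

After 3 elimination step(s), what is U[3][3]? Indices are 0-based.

Step 1: pivot at (0,0) is 9.
  row1 ← row1 − (1)·row0  ⇒  L[1][0]=1, U row1=(0, 3, 3, 4)
  row2 ← row2 − (9)·row0  ⇒  L[2][0]=9, U row2=(0, 9, 5, 12)
  row3 ← row3 − (5)·row0  ⇒  L[3][0]=5, U row3=(0, 11, 10, 9)
Step 2: pivot at (1,1) is 3.
  row2 ← row2 − (3)·row1  ⇒  L[2][1]=3, U row2=(0, 0, 9, 0)
  row3 ← row3 − (8)·row1  ⇒  L[3][1]=8, U row3=(0, 0, 12, 3)
Step 3: pivot at (2,2) is 9.
  row3 ← row3 − (10)·row2  ⇒  L[3][2]=10, U row3=(0, 0, 0, 3)

U[3][3] = 3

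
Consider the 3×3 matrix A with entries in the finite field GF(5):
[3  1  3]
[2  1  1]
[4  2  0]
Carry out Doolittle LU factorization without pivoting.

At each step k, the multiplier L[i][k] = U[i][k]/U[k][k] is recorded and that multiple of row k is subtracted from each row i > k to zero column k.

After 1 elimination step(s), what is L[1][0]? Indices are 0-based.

L[1][0] = 4

[col 0] pivot 3
  R1 -= 4*R0 → (0, 2, 4)  (L[1][0] := 4)
  R2 -= 3*R0 → (0, 4, 1)  (L[2][0] := 3)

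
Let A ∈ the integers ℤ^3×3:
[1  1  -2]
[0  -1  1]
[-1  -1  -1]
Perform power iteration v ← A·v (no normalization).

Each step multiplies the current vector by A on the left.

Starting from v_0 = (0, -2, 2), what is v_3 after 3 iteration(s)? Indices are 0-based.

v_3 = (-10, 6, 4)

v_0 = (0, -2, 2).
v_1 = A·v_0 = (-6, 4, 0).
v_2 = A·v_1 = (-2, -4, 2).
v_3 = A·v_2 = (-10, 6, 4).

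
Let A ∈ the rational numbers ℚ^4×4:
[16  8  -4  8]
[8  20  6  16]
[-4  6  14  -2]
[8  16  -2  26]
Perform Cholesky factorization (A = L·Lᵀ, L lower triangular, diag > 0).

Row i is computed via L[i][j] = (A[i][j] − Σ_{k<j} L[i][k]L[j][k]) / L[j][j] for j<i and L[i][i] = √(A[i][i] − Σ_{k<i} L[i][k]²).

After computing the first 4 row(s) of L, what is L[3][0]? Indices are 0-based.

Step 1: L[0][0] = √(16) = 4.
  L[1][0] = (8) / L[0][0] = 2.
Step 2: L[1][1] = √(16) = 4.
  L[2][0] = (-4) / L[0][0] = -1.
  L[2][1] = (8) / L[1][1] = 2.
Step 3: L[2][2] = √(9) = 3.
  L[3][0] = (8) / L[0][0] = 2.
  L[3][1] = (12) / L[1][1] = 3.
  L[3][2] = (-6) / L[2][2] = -2.
Step 4: L[3][3] = √(9) = 3.

L[3][0] = 2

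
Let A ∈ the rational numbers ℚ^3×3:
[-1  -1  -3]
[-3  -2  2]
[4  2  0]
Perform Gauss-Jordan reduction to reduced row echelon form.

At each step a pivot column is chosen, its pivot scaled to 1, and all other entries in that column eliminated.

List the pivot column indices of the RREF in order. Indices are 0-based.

pivot columns: 0, 1, 2

[1] R0 /= -1  ⇒  (1, 1, 3)
     R1 -= -3·R0  ⇒  (0, 1, 11)
     R2 -= 4·R0  ⇒  (0, -2, -12)
[2] R1 /= 1  ⇒  (0, 1, 11)
     R0 -= 1·R1  ⇒  (1, 0, -8)
     R2 -= -2·R1  ⇒  (0, 0, 10)
[3] R2 /= 10  ⇒  (0, 0, 1)
     R0 -= -8·R2  ⇒  (1, 0, 0)
     R1 -= 11·R2  ⇒  (0, 1, 0)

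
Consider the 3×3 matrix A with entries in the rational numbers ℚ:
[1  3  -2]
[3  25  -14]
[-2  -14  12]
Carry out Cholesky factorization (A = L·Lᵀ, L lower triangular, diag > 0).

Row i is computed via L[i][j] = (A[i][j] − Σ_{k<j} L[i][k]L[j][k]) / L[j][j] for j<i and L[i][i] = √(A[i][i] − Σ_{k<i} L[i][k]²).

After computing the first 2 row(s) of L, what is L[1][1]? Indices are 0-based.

Step 1: L[0][0] = √(1) = 1.
  L[1][0] = (3) / L[0][0] = 3.
Step 2: L[1][1] = √(16) = 4.

L[1][1] = 4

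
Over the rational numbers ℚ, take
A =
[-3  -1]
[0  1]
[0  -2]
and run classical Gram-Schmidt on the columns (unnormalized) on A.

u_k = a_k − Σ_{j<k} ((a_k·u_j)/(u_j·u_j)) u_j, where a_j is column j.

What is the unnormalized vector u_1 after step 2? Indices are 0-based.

Step 1: u_0 = a_0 = (-3, 0, 0).
Step 2: u_1 = a_1 − (1/3)·u_0 = (0, 1, -2).

u_1 = (0, 1, -2)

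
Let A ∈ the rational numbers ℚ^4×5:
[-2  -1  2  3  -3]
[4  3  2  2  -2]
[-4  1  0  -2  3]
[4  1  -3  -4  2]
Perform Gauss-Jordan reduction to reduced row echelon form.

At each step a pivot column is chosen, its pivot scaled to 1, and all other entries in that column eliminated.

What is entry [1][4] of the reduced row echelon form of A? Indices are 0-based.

pivot(0,0)=-2: scale R0 → (1, 1/2, -1, -3/2, 3/2)
  clear (1,0): R1 −= (4)R0 → (0, 1, 6, 8, -8)
  clear (2,0): R2 −= (-4)R0 → (0, 3, -4, -8, 9)
  clear (3,0): R3 −= (4)R0 → (0, -1, 1, 2, -4)
pivot(1,1)=1: scale R1 → (0, 1, 6, 8, -8)
  clear (0,1): R0 −= (1/2)R1 → (1, 0, -4, -11/2, 11/2)
  clear (2,1): R2 −= (3)R1 → (0, 0, -22, -32, 33)
  clear (3,1): R3 −= (-1)R1 → (0, 0, 7, 10, -12)
pivot(2,2)=-22: scale R2 → (0, 0, 1, 16/11, -3/2)
  clear (0,2): R0 −= (-4)R2 → (1, 0, 0, 7/22, -1/2)
  clear (1,2): R1 −= (6)R2 → (0, 1, 0, -8/11, 1)
  clear (3,2): R3 −= (7)R2 → (0, 0, 0, -2/11, -3/2)
pivot(3,3)=-2/11: scale R3 → (0, 0, 0, 1, 33/4)
  clear (0,3): R0 −= (7/22)R3 → (1, 0, 0, 0, -25/8)
  clear (1,3): R1 −= (-8/11)R3 → (0, 1, 0, 0, 7)
  clear (2,3): R2 −= (16/11)R3 → (0, 0, 1, 0, -27/2)

M[1][4] = 7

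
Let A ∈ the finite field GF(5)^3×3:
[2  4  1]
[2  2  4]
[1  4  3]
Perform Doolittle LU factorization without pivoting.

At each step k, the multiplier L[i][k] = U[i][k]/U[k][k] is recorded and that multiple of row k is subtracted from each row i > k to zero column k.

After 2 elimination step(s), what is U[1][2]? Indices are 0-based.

U[1][2] = 3

[col 0] pivot 2
  R1 -= 1*R0 → (0, 3, 3)  (L[1][0] := 1)
  R2 -= 3*R0 → (0, 2, 0)  (L[2][0] := 3)
[col 1] pivot 3
  R2 -= 4*R1 → (0, 0, 3)  (L[2][1] := 4)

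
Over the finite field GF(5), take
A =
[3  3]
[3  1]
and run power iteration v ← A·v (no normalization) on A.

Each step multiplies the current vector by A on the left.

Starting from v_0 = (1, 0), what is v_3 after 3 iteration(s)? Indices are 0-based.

v_3 = (0, 1)

v_0 = (1, 0).
v_1 = A·v_0 = (3, 3).
v_2 = A·v_1 = (3, 2).
v_3 = A·v_2 = (0, 1).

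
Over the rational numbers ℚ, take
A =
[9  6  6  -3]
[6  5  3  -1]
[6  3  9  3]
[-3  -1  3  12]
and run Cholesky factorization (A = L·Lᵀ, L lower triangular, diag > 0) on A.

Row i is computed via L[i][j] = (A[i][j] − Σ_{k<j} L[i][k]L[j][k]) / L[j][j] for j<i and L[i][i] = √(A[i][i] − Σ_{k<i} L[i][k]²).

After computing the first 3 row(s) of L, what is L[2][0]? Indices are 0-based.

Step 1: L[0][0] = √(9) = 3.
  L[1][0] = (6) / L[0][0] = 2.
Step 2: L[1][1] = √(1) = 1.
  L[2][0] = (6) / L[0][0] = 2.
  L[2][1] = (-1) / L[1][1] = -1.
Step 3: L[2][2] = √(4) = 2.

L[2][0] = 2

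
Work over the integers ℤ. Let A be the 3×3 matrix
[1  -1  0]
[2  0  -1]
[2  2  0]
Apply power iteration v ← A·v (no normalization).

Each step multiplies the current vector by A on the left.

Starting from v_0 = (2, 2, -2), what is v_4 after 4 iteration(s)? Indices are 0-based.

v_0 = (2, 2, -2).
v_1 = A·v_0 = (0, 6, 8).
v_2 = A·v_1 = (-6, -8, 12).
v_3 = A·v_2 = (2, -24, -28).
v_4 = A·v_3 = (26, 32, -44).

v_4 = (26, 32, -44)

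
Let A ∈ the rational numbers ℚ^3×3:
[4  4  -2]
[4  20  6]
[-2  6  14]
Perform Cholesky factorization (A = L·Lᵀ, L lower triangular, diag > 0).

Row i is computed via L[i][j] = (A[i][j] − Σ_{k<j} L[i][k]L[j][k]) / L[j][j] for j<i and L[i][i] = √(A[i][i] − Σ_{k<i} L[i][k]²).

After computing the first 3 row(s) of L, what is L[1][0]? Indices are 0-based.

L[1][0] = 2

Step 1: L[0][0] = √(4) = 2.
  L[1][0] = (4) / L[0][0] = 2.
Step 2: L[1][1] = √(16) = 4.
  L[2][0] = (-2) / L[0][0] = -1.
  L[2][1] = (8) / L[1][1] = 2.
Step 3: L[2][2] = √(9) = 3.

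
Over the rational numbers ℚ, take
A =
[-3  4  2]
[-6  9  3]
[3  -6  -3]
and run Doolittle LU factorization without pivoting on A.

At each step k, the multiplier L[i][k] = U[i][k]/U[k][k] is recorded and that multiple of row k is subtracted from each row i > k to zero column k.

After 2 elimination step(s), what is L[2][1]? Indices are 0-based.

k=0: U[0][0]=-3
  eliminate (1,0): mult=2, new row 1: (0, 1, -1); set L[1][0]=2
  eliminate (2,0): mult=-1, new row 2: (0, -2, -1); set L[2][0]=-1
k=1: U[1][1]=1
  eliminate (2,1): mult=-2, new row 2: (0, 0, -3); set L[2][1]=-2

L[2][1] = -2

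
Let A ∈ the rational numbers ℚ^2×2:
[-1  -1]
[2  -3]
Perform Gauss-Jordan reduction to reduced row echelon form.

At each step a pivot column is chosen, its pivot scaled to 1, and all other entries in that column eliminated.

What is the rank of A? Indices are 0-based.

step 1: normalize row 0 (÷-1) = (1, 1)
  row 1: subtract 2×row0 = (0, -5)
step 2: normalize row 1 (÷-5) = (0, 1)
  row 0: subtract 1×row1 = (1, 0)

rank = 2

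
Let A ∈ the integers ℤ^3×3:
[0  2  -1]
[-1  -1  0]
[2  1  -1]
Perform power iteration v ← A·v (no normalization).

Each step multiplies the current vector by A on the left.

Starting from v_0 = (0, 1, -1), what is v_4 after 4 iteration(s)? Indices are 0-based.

v_0 = (0, 1, -1).
v_1 = A·v_0 = (3, -1, 2).
v_2 = A·v_1 = (-4, -2, 3).
v_3 = A·v_2 = (-7, 6, -13).
v_4 = A·v_3 = (25, 1, 5).

v_4 = (25, 1, 5)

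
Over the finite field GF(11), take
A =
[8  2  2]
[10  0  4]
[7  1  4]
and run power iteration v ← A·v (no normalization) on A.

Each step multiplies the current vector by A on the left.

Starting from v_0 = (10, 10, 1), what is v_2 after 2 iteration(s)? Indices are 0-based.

v_0 = (10, 10, 1).
v_1 = A·v_0 = (3, 5, 7).
v_2 = A·v_1 = (4, 3, 10).

v_2 = (4, 3, 10)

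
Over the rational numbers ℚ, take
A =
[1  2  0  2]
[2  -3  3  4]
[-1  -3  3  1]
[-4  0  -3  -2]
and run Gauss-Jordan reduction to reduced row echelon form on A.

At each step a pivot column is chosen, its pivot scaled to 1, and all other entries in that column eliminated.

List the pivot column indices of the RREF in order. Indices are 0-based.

step 1: normalize row 0 (÷1) = (1, 2, 0, 2)
  row 1: subtract 2×row0 = (0, -7, 3, 0)
  row 2: subtract -1×row0 = (0, -1, 3, 3)
  row 3: subtract -4×row0 = (0, 8, -3, 6)
step 2: normalize row 1 (÷-7) = (0, 1, -3/7, 0)
  row 0: subtract 2×row1 = (1, 0, 6/7, 2)
  row 2: subtract -1×row1 = (0, 0, 18/7, 3)
  row 3: subtract 8×row1 = (0, 0, 3/7, 6)
step 3: normalize row 2 (÷18/7) = (0, 0, 1, 7/6)
  row 0: subtract 6/7×row2 = (1, 0, 0, 1)
  row 1: subtract -3/7×row2 = (0, 1, 0, 1/2)
  row 3: subtract 3/7×row2 = (0, 0, 0, 11/2)
step 4: normalize row 3 (÷11/2) = (0, 0, 0, 1)
  row 0: subtract 1×row3 = (1, 0, 0, 0)
  row 1: subtract 1/2×row3 = (0, 1, 0, 0)
  row 2: subtract 7/6×row3 = (0, 0, 1, 0)

pivot columns: 0, 1, 2, 3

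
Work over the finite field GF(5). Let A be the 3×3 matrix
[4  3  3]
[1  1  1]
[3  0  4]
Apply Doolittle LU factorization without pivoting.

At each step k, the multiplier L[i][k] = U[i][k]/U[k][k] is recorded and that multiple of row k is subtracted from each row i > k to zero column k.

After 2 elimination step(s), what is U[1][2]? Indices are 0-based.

[col 0] pivot 4
  R1 -= 4*R0 → (0, 4, 4)  (L[1][0] := 4)
  R2 -= 2*R0 → (0, 4, 3)  (L[2][0] := 2)
[col 1] pivot 4
  R2 -= 1*R1 → (0, 0, 4)  (L[2][1] := 1)

U[1][2] = 4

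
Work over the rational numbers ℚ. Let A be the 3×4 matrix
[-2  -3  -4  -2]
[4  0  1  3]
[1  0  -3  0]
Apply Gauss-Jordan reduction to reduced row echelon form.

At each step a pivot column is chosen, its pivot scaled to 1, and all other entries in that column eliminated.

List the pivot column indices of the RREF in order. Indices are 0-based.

pivot columns: 0, 1, 2

pivot(0,0)=-2: scale R0 → (1, 3/2, 2, 1)
  clear (1,0): R1 −= (4)R0 → (0, -6, -7, -1)
  clear (2,0): R2 −= (1)R0 → (0, -3/2, -5, -1)
pivot(1,1)=-6: scale R1 → (0, 1, 7/6, 1/6)
  clear (0,1): R0 −= (3/2)R1 → (1, 0, 1/4, 3/4)
  clear (2,1): R2 −= (-3/2)R1 → (0, 0, -13/4, -3/4)
pivot(2,2)=-13/4: scale R2 → (0, 0, 1, 3/13)
  clear (0,2): R0 −= (1/4)R2 → (1, 0, 0, 9/13)
  clear (1,2): R1 −= (7/6)R2 → (0, 1, 0, -4/39)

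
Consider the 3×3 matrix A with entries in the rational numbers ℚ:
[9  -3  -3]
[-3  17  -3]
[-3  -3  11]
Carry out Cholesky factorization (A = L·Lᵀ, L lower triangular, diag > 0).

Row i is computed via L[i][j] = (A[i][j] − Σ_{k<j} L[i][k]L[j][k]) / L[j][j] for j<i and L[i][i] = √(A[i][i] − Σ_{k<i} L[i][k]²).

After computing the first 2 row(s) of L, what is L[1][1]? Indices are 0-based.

L[1][1] = 4

Step 1: L[0][0] = √(9) = 3.
  L[1][0] = (-3) / L[0][0] = -1.
Step 2: L[1][1] = √(16) = 4.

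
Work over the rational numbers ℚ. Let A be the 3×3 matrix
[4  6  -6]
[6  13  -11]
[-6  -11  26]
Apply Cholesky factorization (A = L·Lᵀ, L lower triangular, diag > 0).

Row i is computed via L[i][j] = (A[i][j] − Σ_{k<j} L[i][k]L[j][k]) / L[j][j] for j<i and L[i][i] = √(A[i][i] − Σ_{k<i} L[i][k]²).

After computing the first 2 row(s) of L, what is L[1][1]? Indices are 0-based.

L[1][1] = 2

Step 1: L[0][0] = √(4) = 2.
  L[1][0] = (6) / L[0][0] = 3.
Step 2: L[1][1] = √(4) = 2.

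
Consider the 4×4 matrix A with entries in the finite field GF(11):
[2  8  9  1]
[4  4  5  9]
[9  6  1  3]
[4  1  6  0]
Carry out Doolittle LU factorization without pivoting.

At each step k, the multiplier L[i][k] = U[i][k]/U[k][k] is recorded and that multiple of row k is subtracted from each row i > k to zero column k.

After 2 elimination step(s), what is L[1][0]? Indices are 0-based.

L[1][0] = 2

k=0: U[0][0]=2
  eliminate (1,0): mult=2, new row 1: (0, 10, 9, 7); set L[1][0]=2
  eliminate (2,0): mult=10, new row 2: (0, 3, 10, 4); set L[2][0]=10
  eliminate (3,0): mult=2, new row 3: (0, 7, 10, 9); set L[3][0]=2
k=1: U[1][1]=10
  eliminate (2,1): mult=8, new row 2: (0, 0, 4, 3); set L[2][1]=8
  eliminate (3,1): mult=4, new row 3: (0, 0, 7, 3); set L[3][1]=4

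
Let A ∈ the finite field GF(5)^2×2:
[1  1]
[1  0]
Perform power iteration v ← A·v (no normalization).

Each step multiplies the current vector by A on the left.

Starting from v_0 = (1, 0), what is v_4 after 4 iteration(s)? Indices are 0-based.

v_0 = (1, 0).
v_1 = A·v_0 = (1, 1).
v_2 = A·v_1 = (2, 1).
v_3 = A·v_2 = (3, 2).
v_4 = A·v_3 = (0, 3).

v_4 = (0, 3)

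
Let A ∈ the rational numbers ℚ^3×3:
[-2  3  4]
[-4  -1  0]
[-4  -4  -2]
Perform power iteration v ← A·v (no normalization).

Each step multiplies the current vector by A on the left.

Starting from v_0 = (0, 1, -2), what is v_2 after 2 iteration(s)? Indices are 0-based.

v_2 = (7, 21, 24)

v_0 = (0, 1, -2).
v_1 = A·v_0 = (-5, -1, 0).
v_2 = A·v_1 = (7, 21, 24).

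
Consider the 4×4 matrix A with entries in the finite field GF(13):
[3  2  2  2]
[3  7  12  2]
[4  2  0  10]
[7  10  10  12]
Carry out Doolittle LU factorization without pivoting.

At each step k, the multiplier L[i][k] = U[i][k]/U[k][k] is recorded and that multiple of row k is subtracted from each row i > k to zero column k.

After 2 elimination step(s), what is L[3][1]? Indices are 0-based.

L[3][1] = 8

k=0: U[0][0]=3
  eliminate (1,0): mult=1, new row 1: (0, 5, 10, 0); set L[1][0]=1
  eliminate (2,0): mult=10, new row 2: (0, 8, 6, 3); set L[2][0]=10
  eliminate (3,0): mult=11, new row 3: (0, 1, 1, 3); set L[3][0]=11
k=1: U[1][1]=5
  eliminate (2,1): mult=12, new row 2: (0, 0, 3, 3); set L[2][1]=12
  eliminate (3,1): mult=8, new row 3: (0, 0, 12, 3); set L[3][1]=8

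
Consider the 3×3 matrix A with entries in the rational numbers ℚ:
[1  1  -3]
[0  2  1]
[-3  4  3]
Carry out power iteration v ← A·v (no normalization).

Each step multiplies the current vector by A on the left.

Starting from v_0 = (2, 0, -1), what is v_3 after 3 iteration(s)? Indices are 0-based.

v_3 = (158, -68, -275)

v_0 = (2, 0, -1).
v_1 = A·v_0 = (5, -1, -9).
v_2 = A·v_1 = (31, -11, -46).
v_3 = A·v_2 = (158, -68, -275).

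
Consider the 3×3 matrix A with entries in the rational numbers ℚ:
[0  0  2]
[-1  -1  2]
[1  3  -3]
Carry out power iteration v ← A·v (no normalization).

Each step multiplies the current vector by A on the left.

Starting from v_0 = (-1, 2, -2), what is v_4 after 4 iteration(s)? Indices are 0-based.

v_4 = (542, 803, -1388)

v_0 = (-1, 2, -2).
v_1 = A·v_0 = (-4, -5, 11).
v_2 = A·v_1 = (22, 31, -52).
v_3 = A·v_2 = (-104, -157, 271).
v_4 = A·v_3 = (542, 803, -1388).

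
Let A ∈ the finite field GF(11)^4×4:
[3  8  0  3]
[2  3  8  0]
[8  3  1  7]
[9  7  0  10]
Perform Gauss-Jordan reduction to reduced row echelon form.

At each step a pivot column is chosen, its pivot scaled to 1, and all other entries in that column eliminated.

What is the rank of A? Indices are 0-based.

rank = 4

pivot(0,0)=3: scale R0 → (1, 10, 0, 1)
  clear (1,0): R1 −= (2)R0 → (0, 5, 8, 9)
  clear (2,0): R2 −= (8)R0 → (0, 0, 1, 10)
  clear (3,0): R3 −= (9)R0 → (0, 5, 0, 1)
pivot(1,1)=5: scale R1 → (0, 1, 6, 4)
  clear (0,1): R0 −= (10)R1 → (1, 0, 6, 5)
  clear (3,1): R3 −= (5)R1 → (0, 0, 3, 3)
pivot(2,2)=1: scale R2 → (0, 0, 1, 10)
  clear (0,2): R0 −= (6)R2 → (1, 0, 0, 0)
  clear (1,2): R1 −= (6)R2 → (0, 1, 0, 10)
  clear (3,2): R3 −= (3)R2 → (0, 0, 0, 6)
pivot(3,3)=6: scale R3 → (0, 0, 0, 1)
  clear (1,3): R1 −= (10)R3 → (0, 1, 0, 0)
  clear (2,3): R2 −= (10)R3 → (0, 0, 1, 0)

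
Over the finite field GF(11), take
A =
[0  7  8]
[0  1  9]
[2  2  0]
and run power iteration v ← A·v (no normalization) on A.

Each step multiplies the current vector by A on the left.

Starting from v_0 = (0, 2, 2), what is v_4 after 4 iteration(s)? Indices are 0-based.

v_4 = (0, 0, 6)

v_0 = (0, 2, 2).
v_1 = A·v_0 = (8, 9, 4).
v_2 = A·v_1 = (7, 1, 1).
v_3 = A·v_2 = (4, 10, 5).
v_4 = A·v_3 = (0, 0, 6).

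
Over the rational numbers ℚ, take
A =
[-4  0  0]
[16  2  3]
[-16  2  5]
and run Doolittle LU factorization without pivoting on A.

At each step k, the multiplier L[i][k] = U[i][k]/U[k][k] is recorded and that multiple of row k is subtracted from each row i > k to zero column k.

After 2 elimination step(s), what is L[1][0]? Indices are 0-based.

Step 1: pivot at (0,0) is -4.
  row1 ← row1 − (-4)·row0  ⇒  L[1][0]=-4, U row1=(0, 2, 3)
  row2 ← row2 − (4)·row0  ⇒  L[2][0]=4, U row2=(0, 2, 5)
Step 2: pivot at (1,1) is 2.
  row2 ← row2 − (1)·row1  ⇒  L[2][1]=1, U row2=(0, 0, 2)

L[1][0] = -4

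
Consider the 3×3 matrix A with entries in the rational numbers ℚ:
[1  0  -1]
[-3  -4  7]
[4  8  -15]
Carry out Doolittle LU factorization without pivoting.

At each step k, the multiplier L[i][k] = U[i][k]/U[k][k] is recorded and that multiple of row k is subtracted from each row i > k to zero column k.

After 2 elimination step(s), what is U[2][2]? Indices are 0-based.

U[2][2] = -3

k=0: U[0][0]=1
  eliminate (1,0): mult=-3, new row 1: (0, -4, 4); set L[1][0]=-3
  eliminate (2,0): mult=4, new row 2: (0, 8, -11); set L[2][0]=4
k=1: U[1][1]=-4
  eliminate (2,1): mult=-2, new row 2: (0, 0, -3); set L[2][1]=-2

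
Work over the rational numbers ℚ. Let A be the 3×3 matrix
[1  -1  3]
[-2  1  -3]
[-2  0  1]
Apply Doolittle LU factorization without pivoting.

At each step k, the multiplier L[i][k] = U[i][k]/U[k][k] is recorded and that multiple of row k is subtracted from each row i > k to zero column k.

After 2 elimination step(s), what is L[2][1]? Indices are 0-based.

[col 0] pivot 1
  R1 -= -2*R0 → (0, -1, 3)  (L[1][0] := -2)
  R2 -= -2*R0 → (0, -2, 7)  (L[2][0] := -2)
[col 1] pivot -1
  R2 -= 2*R1 → (0, 0, 1)  (L[2][1] := 2)

L[2][1] = 2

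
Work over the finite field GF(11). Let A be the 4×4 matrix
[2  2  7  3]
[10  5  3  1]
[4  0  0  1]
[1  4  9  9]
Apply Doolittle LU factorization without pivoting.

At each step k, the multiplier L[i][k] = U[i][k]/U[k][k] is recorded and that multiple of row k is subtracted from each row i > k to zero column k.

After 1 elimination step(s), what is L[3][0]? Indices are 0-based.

Step 1: pivot at (0,0) is 2.
  row1 ← row1 − (5)·row0  ⇒  L[1][0]=5, U row1=(0, 6, 1, 8)
  row2 ← row2 − (2)·row0  ⇒  L[2][0]=2, U row2=(0, 7, 8, 6)
  row3 ← row3 − (6)·row0  ⇒  L[3][0]=6, U row3=(0, 3, 0, 2)

L[3][0] = 6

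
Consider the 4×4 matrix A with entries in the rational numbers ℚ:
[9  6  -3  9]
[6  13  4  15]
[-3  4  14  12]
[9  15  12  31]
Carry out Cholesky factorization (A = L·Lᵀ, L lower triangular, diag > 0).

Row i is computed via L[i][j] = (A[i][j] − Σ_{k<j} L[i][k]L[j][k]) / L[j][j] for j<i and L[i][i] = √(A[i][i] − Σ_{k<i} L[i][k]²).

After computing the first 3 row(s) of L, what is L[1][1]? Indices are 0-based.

Step 1: L[0][0] = √(9) = 3.
  L[1][0] = (6) / L[0][0] = 2.
Step 2: L[1][1] = √(9) = 3.
  L[2][0] = (-3) / L[0][0] = -1.
  L[2][1] = (6) / L[1][1] = 2.
Step 3: L[2][2] = √(9) = 3.

L[1][1] = 3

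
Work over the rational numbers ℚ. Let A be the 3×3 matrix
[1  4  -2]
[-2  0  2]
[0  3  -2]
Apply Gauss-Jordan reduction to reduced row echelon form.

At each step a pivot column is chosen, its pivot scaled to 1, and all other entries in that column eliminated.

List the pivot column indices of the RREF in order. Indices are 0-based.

pivot columns: 0, 1, 2

pivot(0,0)=1: scale R0 → (1, 4, -2)
  clear (1,0): R1 −= (-2)R0 → (0, 8, -2)
pivot(1,1)=8: scale R1 → (0, 1, -1/4)
  clear (0,1): R0 −= (4)R1 → (1, 0, -1)
  clear (2,1): R2 −= (3)R1 → (0, 0, -5/4)
pivot(2,2)=-5/4: scale R2 → (0, 0, 1)
  clear (0,2): R0 −= (-1)R2 → (1, 0, 0)
  clear (1,2): R1 −= (-1/4)R2 → (0, 1, 0)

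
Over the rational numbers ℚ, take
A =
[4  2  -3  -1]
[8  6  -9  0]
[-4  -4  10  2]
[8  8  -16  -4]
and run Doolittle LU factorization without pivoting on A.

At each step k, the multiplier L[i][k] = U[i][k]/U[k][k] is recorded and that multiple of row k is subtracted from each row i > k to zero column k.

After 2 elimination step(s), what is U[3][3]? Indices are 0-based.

U[3][3] = -6

k=0: U[0][0]=4
  eliminate (1,0): mult=2, new row 1: (0, 2, -3, 2); set L[1][0]=2
  eliminate (2,0): mult=-1, new row 2: (0, -2, 7, 1); set L[2][0]=-1
  eliminate (3,0): mult=2, new row 3: (0, 4, -10, -2); set L[3][0]=2
k=1: U[1][1]=2
  eliminate (2,1): mult=-1, new row 2: (0, 0, 4, 3); set L[2][1]=-1
  eliminate (3,1): mult=2, new row 3: (0, 0, -4, -6); set L[3][1]=2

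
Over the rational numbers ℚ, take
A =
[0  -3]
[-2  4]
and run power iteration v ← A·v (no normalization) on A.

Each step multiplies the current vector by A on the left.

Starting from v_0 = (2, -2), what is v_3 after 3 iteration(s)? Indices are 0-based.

v_0 = (2, -2).
v_1 = A·v_0 = (6, -12).
v_2 = A·v_1 = (36, -60).
v_3 = A·v_2 = (180, -312).

v_3 = (180, -312)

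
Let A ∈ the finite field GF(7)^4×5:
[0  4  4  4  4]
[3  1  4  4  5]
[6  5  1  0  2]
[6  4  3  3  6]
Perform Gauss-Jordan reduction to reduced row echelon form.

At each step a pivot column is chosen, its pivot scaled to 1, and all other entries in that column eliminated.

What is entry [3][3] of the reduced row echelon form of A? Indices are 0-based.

step 1: exchange rows 0,1
step 1: normalize row 0 (÷3) = (1, 5, 6, 6, 4)
  row 2: subtract 6×row0 = (0, 3, 0, 6, 6)
  row 3: subtract 6×row0 = (0, 2, 2, 2, 3)
step 2: normalize row 1 (÷4) = (0, 1, 1, 1, 1)
  row 0: subtract 5×row1 = (1, 0, 1, 1, 6)
  row 2: subtract 3×row1 = (0, 0, 4, 3, 3)
  row 3: subtract 2×row1 = (0, 0, 0, 0, 1)
step 3: normalize row 2 (÷4) = (0, 0, 1, 6, 6)
  row 0: subtract 1×row2 = (1, 0, 0, 2, 0)
  row 1: subtract 1×row2 = (0, 1, 0, 2, 2)
skip col 3 (zero from row 3)
step 4: normalize row 3 (÷1) = (0, 0, 0, 0, 1)
  row 1: subtract 2×row3 = (0, 1, 0, 2, 0)
  row 2: subtract 6×row3 = (0, 0, 1, 6, 0)

M[3][3] = 0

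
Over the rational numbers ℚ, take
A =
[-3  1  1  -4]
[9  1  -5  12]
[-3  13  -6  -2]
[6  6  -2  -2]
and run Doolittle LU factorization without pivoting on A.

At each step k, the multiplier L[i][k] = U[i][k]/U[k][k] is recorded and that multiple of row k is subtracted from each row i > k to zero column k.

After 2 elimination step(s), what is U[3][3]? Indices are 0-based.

Step 1: pivot at (0,0) is -3.
  row1 ← row1 − (-3)·row0  ⇒  L[1][0]=-3, U row1=(0, 4, -2, 0)
  row2 ← row2 − (1)·row0  ⇒  L[2][0]=1, U row2=(0, 12, -7, 2)
  row3 ← row3 − (-2)·row0  ⇒  L[3][0]=-2, U row3=(0, 8, 0, -10)
Step 2: pivot at (1,1) is 4.
  row2 ← row2 − (3)·row1  ⇒  L[2][1]=3, U row2=(0, 0, -1, 2)
  row3 ← row3 − (2)·row1  ⇒  L[3][1]=2, U row3=(0, 0, 4, -10)

U[3][3] = -10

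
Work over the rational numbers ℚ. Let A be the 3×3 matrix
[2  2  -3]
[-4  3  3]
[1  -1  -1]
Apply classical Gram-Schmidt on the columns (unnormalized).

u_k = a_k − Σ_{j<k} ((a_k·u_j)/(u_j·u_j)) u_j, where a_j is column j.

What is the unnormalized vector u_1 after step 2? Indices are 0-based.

Step 1: u_0 = a_0 = (2, -4, 1).
Step 2: u_1 = a_1 − (-3/7)·u_0 = (20/7, 9/7, -4/7).

u_1 = (20/7, 9/7, -4/7)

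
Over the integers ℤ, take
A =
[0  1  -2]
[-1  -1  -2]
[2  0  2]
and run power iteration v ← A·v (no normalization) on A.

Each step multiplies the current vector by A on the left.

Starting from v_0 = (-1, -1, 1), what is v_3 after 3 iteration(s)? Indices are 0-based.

v_3 = (15, 9, -12)

v_0 = (-1, -1, 1).
v_1 = A·v_0 = (-3, 0, 0).
v_2 = A·v_1 = (0, 3, -6).
v_3 = A·v_2 = (15, 9, -12).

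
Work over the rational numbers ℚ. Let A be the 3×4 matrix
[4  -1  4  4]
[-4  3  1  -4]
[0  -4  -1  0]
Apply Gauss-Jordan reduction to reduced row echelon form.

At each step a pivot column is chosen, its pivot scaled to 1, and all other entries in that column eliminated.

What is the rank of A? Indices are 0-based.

step 1: normalize row 0 (÷4) = (1, -1/4, 1, 1)
  row 1: subtract -4×row0 = (0, 2, 5, 0)
step 2: normalize row 1 (÷2) = (0, 1, 5/2, 0)
  row 0: subtract -1/4×row1 = (1, 0, 13/8, 1)
  row 2: subtract -4×row1 = (0, 0, 9, 0)
step 3: normalize row 2 (÷9) = (0, 0, 1, 0)
  row 0: subtract 13/8×row2 = (1, 0, 0, 1)
  row 1: subtract 5/2×row2 = (0, 1, 0, 0)

rank = 3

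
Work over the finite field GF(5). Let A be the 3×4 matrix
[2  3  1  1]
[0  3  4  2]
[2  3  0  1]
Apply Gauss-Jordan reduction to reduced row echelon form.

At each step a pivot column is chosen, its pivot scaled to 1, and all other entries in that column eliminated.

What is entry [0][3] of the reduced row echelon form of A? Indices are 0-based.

step 1: normalize row 0 (÷2) = (1, 4, 3, 3)
  row 2: subtract 2×row0 = (0, 0, 4, 0)
step 2: normalize row 1 (÷3) = (0, 1, 3, 4)
  row 0: subtract 4×row1 = (1, 0, 1, 2)
step 3: normalize row 2 (÷4) = (0, 0, 1, 0)
  row 0: subtract 1×row2 = (1, 0, 0, 2)
  row 1: subtract 3×row2 = (0, 1, 0, 4)

M[0][3] = 2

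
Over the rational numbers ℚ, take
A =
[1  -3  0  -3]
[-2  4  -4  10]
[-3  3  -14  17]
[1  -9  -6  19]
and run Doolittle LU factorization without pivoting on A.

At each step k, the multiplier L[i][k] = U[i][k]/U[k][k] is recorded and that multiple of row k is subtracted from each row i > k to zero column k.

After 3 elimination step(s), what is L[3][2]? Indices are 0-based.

L[3][2] = -3

k=0: U[0][0]=1
  eliminate (1,0): mult=-2, new row 1: (0, -2, -4, 4); set L[1][0]=-2
  eliminate (2,0): mult=-3, new row 2: (0, -6, -14, 8); set L[2][0]=-3
  eliminate (3,0): mult=1, new row 3: (0, -6, -6, 22); set L[3][0]=1
k=1: U[1][1]=-2
  eliminate (2,1): mult=3, new row 2: (0, 0, -2, -4); set L[2][1]=3
  eliminate (3,1): mult=3, new row 3: (0, 0, 6, 10); set L[3][1]=3
k=2: U[2][2]=-2
  eliminate (3,2): mult=-3, new row 3: (0, 0, 0, -2); set L[3][2]=-3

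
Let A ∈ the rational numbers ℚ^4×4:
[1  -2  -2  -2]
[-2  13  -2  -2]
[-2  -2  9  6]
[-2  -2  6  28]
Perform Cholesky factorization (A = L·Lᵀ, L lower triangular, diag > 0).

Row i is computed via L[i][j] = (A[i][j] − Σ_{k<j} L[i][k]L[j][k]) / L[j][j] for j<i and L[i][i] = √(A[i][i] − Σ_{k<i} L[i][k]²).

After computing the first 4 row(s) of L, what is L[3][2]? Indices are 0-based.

L[3][2] = -2

Step 1: L[0][0] = √(1) = 1.
  L[1][0] = (-2) / L[0][0] = -2.
Step 2: L[1][1] = √(9) = 3.
  L[2][0] = (-2) / L[0][0] = -2.
  L[2][1] = (-6) / L[1][1] = -2.
Step 3: L[2][2] = √(1) = 1.
  L[3][0] = (-2) / L[0][0] = -2.
  L[3][1] = (-6) / L[1][1] = -2.
  L[3][2] = (-2) / L[2][2] = -2.
Step 4: L[3][3] = √(16) = 4.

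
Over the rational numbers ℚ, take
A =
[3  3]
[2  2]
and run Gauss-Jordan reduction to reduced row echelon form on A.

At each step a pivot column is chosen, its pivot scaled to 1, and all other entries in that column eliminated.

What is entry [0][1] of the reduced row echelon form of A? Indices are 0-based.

[1] R0 /= 3  ⇒  (1, 1)
     R1 -= 2·R0  ⇒  (0, 0)
column 1 empty below row 1

M[0][1] = 1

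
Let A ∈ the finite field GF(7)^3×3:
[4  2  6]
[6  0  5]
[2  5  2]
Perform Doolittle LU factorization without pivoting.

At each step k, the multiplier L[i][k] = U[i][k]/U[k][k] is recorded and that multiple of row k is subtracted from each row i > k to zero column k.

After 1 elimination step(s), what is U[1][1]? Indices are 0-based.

U[1][1] = 4

[col 0] pivot 4
  R1 -= 5*R0 → (0, 4, 3)  (L[1][0] := 5)
  R2 -= 4*R0 → (0, 4, 6)  (L[2][0] := 4)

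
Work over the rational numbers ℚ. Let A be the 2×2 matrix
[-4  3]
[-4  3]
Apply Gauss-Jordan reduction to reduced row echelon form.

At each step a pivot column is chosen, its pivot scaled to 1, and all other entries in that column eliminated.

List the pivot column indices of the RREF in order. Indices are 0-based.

pivot columns: 0

step 1: normalize row 0 (÷-4) = (1, -3/4)
  row 1: subtract -4×row0 = (0, 0)
skip col 1 (zero from row 1)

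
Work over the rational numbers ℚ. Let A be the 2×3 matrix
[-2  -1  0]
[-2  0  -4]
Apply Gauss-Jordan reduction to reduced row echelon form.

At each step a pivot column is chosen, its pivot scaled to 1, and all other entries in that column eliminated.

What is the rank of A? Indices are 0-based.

pivot(0,0)=-2: scale R0 → (1, 1/2, 0)
  clear (1,0): R1 −= (-2)R0 → (0, 1, -4)
pivot(1,1)=1: scale R1 → (0, 1, -4)
  clear (0,1): R0 −= (1/2)R1 → (1, 0, 2)

rank = 2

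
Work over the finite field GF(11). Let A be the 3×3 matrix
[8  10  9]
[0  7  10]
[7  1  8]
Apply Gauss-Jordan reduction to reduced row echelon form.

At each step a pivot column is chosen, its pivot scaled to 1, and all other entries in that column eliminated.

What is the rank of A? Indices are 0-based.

[1] R0 /= 8  ⇒  (1, 4, 8)
     R2 -= 7·R0  ⇒  (0, 6, 7)
[2] R1 /= 7  ⇒  (0, 1, 3)
     R0 -= 4·R1  ⇒  (1, 0, 7)
     R2 -= 6·R1  ⇒  (0, 0, 0)
column 2 empty below row 2

rank = 2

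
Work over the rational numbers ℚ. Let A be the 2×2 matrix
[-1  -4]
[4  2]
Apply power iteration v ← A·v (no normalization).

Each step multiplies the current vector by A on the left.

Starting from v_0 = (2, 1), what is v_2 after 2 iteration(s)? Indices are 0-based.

v_0 = (2, 1).
v_1 = A·v_0 = (-6, 10).
v_2 = A·v_1 = (-34, -4).

v_2 = (-34, -4)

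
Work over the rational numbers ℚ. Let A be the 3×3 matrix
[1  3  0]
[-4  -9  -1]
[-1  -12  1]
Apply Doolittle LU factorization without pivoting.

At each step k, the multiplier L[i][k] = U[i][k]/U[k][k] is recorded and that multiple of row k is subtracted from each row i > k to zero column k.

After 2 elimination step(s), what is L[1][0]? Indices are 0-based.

L[1][0] = -4

[col 0] pivot 1
  R1 -= -4*R0 → (0, 3, -1)  (L[1][0] := -4)
  R2 -= -1*R0 → (0, -9, 1)  (L[2][0] := -1)
[col 1] pivot 3
  R2 -= -3*R1 → (0, 0, -2)  (L[2][1] := -3)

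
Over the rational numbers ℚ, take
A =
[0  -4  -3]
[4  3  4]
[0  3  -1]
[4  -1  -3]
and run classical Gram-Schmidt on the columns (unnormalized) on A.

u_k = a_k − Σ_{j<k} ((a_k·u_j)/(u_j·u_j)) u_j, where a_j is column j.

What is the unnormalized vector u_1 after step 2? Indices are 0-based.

Step 1: u_0 = a_0 = (0, 4, 0, 4).
Step 2: u_1 = a_1 − (1/4)·u_0 = (-4, 2, 3, -2).

u_1 = (-4, 2, 3, -2)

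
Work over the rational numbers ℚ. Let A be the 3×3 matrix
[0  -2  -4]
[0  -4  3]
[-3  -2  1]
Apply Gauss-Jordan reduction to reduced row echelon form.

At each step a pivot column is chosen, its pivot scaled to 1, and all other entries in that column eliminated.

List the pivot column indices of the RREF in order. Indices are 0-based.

step 1: exchange rows 0,2
step 1: normalize row 0 (÷-3) = (1, 2/3, -1/3)
step 2: normalize row 1 (÷-4) = (0, 1, -3/4)
  row 0: subtract 2/3×row1 = (1, 0, 1/6)
  row 2: subtract -2×row1 = (0, 0, -11/2)
step 3: normalize row 2 (÷-11/2) = (0, 0, 1)
  row 0: subtract 1/6×row2 = (1, 0, 0)
  row 1: subtract -3/4×row2 = (0, 1, 0)

pivot columns: 0, 1, 2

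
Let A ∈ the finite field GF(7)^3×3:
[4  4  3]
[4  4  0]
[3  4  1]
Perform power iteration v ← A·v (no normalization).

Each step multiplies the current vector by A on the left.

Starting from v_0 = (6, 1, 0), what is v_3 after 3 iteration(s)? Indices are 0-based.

v_3 = (1, 5, 3)

v_0 = (6, 1, 0).
v_1 = A·v_0 = (0, 0, 1).
v_2 = A·v_1 = (3, 0, 1).
v_3 = A·v_2 = (1, 5, 3).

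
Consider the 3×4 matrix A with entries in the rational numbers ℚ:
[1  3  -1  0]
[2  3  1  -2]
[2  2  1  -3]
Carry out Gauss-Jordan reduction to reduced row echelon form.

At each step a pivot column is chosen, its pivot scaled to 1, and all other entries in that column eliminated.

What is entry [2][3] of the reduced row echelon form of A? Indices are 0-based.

step 1: normalize row 0 (÷1) = (1, 3, -1, 0)
  row 1: subtract 2×row0 = (0, -3, 3, -2)
  row 2: subtract 2×row0 = (0, -4, 3, -3)
step 2: normalize row 1 (÷-3) = (0, 1, -1, 2/3)
  row 0: subtract 3×row1 = (1, 0, 2, -2)
  row 2: subtract -4×row1 = (0, 0, -1, -1/3)
step 3: normalize row 2 (÷-1) = (0, 0, 1, 1/3)
  row 0: subtract 2×row2 = (1, 0, 0, -8/3)
  row 1: subtract -1×row2 = (0, 1, 0, 1)

M[2][3] = 1/3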